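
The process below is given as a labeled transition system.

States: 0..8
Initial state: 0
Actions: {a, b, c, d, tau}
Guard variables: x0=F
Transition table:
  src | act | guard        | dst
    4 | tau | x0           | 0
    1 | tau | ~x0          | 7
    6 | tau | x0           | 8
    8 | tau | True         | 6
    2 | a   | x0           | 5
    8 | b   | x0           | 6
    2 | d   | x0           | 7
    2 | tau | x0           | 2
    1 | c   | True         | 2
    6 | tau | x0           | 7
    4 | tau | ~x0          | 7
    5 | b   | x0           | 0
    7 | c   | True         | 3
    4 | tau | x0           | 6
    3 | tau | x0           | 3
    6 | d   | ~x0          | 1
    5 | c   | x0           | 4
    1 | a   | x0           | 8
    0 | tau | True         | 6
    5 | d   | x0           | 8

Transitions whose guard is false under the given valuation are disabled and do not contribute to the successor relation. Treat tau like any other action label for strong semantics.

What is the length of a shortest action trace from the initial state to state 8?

Answer: UNREACHABLE

Trace:
BFS to 8:
  depth 0: {0}
  depth 1: {6}
  depth 2: {1}
  depth 3: {2,7}
  depth 4: {3}
8 never appears.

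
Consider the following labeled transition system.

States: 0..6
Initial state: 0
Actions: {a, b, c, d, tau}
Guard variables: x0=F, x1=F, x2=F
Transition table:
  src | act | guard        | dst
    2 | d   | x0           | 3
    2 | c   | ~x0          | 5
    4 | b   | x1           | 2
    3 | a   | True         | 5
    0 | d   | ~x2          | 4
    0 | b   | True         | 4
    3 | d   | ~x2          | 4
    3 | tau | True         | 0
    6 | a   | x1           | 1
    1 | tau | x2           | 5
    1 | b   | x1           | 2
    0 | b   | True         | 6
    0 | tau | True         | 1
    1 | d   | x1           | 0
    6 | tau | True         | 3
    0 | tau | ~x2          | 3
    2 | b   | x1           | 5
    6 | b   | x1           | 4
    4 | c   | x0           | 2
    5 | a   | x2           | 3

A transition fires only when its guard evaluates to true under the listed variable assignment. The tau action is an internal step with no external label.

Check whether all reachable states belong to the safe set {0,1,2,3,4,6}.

Allowed set {0,1,2,3,4,6}
Reachable = {0,1,3,4,5,6}
  0: safe
  1: safe
  3: safe
  4: safe
  5: outside
  6: safe
witness against invariant: tau·a → 5

Answer: INVARIANT VIOLATED at state 5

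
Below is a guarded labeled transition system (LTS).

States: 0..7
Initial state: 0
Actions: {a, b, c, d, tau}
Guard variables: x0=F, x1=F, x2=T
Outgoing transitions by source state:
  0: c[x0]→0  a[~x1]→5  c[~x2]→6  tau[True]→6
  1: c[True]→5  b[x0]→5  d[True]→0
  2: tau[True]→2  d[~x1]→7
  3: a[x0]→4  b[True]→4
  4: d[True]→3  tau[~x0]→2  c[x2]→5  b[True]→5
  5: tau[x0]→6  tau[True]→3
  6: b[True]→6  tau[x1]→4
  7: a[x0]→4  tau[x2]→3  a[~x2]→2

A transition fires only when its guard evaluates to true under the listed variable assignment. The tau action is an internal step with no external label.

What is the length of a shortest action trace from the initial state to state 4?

Answer: 3

Working:
Breadth-first toward 4:
  L0 = {0}
  L1 = {5,6}
  L2 = {3}
  L3 = {4}
first hit 4 at d=3 via a·tau·b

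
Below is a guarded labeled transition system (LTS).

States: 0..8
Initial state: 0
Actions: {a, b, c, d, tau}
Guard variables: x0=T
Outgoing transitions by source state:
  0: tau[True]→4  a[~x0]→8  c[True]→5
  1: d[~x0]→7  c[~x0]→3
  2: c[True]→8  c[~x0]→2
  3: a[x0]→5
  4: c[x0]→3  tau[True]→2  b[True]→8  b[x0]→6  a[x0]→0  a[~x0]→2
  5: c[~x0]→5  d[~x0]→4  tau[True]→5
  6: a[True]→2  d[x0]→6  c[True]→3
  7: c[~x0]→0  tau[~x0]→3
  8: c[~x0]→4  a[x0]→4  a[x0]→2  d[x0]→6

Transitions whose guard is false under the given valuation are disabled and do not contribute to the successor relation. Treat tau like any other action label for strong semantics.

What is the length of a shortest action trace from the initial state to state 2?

BFS to 2:
  Layer 0: {0}
  Layer 1: {4,5}
  Layer 2: {2,3,6,8}
2 enters at depth 2; path tau·tau

Answer: 2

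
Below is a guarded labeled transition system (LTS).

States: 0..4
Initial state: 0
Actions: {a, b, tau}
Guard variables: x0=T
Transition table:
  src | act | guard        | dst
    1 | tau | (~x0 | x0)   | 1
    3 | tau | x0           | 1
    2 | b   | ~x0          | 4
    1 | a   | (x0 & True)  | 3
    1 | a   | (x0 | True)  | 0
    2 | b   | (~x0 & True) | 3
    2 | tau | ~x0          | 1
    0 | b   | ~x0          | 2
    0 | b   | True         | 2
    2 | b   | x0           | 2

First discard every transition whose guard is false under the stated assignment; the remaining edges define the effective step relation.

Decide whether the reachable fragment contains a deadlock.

Answer: DEADLOCK-FREE

Working:
R = {0,2}
  0: b→2  [1 exit(s)]
  2: b→2  [1 exit(s)]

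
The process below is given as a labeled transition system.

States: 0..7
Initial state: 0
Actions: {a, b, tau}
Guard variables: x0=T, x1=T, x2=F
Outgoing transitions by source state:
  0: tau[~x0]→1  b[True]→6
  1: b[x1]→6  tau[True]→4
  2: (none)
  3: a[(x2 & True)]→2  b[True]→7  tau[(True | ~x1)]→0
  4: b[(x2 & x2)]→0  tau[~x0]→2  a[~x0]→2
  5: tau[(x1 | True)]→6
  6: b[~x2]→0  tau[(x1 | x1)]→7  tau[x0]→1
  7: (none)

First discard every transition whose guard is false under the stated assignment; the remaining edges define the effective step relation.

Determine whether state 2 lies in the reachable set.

Answer: UNREACHABLE

Trace:
Guard filter leaves 9 enabled edge(s).
L0 = {0}
L1 = {6}  now seen {0,6}
L2 = {1,7}  now seen {0,1,6,7}
L3 = {4}  now seen {0,1,4,6,7}
Reach set: {0,1,4,6,7}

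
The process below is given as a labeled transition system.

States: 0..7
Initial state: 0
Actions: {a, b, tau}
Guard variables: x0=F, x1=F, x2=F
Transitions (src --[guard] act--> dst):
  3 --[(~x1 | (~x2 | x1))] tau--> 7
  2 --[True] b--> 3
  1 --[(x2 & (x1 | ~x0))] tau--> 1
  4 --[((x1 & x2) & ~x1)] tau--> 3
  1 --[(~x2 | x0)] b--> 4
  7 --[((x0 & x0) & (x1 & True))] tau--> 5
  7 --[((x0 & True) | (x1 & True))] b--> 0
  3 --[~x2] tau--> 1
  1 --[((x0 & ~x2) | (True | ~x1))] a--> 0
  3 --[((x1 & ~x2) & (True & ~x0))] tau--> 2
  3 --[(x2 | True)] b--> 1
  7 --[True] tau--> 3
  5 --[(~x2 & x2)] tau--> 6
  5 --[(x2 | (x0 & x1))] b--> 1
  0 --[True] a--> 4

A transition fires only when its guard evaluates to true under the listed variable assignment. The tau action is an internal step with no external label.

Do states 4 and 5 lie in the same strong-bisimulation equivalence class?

Answer: BISIMILAR

Trace:
Refine partition for ~:
  round 0: {{0,1,2,3,4,5,6,7}}
  round 1: {{0},{1},{2},{3},{4,5,6},{7}}
stable after 2 split(s): 6 block(s)
4∈{4,5,6}, 5∈{4,5,6}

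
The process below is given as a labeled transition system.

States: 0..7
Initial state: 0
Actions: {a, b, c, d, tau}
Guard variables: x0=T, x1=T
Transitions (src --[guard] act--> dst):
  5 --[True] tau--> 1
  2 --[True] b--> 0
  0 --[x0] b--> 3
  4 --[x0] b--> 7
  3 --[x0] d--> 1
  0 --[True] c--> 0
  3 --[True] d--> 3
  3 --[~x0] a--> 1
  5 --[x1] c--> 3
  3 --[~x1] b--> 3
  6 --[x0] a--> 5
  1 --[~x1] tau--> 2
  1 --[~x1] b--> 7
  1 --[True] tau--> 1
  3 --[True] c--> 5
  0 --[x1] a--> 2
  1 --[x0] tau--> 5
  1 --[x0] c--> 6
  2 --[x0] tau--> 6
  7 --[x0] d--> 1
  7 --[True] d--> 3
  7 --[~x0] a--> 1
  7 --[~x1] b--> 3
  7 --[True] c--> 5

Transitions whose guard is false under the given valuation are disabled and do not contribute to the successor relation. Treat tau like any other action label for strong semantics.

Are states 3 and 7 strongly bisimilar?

Bisimulation quotient by refinement:
  P[0] = {{0,1,2,3,4,5,6,7}}
  P[1] = {{0},{1,5},{2},{3,7},{4},{6}}
  P[2] = {{0},{1},{2},{3,7},{4},{5},{6}}
Fixed point at round 3; 7 class(es).
class of 3: {3,7}; class of 7: {3,7}

Answer: BISIMILAR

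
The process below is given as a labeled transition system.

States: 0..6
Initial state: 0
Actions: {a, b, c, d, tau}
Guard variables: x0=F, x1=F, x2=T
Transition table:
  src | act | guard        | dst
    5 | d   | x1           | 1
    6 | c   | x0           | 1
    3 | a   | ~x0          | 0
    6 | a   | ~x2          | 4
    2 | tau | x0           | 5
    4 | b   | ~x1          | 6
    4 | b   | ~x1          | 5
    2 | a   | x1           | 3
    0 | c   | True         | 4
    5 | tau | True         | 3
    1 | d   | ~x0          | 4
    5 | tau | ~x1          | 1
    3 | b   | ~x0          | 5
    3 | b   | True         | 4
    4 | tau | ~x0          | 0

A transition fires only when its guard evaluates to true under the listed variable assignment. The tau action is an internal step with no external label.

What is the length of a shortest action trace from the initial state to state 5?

BFS to 5:
  depth 0: {0}
  depth 1: {4}
  depth 2: {5,6}
first hit 5 at d=2 via c·b

Answer: 2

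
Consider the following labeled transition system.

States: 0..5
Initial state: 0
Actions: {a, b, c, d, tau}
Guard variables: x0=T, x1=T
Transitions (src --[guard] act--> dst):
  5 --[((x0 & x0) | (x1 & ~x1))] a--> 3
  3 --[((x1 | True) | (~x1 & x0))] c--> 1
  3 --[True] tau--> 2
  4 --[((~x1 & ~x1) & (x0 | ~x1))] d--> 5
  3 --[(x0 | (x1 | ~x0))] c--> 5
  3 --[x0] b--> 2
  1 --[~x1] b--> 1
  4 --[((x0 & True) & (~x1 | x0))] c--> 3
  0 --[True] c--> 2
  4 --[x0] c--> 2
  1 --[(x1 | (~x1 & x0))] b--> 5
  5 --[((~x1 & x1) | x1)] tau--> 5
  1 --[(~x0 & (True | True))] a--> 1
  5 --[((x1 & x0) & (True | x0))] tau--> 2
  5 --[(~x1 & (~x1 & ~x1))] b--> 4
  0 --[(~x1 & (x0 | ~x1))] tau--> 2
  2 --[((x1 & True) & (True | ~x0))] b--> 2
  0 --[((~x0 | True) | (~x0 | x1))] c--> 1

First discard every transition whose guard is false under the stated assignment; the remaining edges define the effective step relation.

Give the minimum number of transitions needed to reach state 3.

Breadth-first toward 3:
  depth 0: {0}
  depth 1: {1,2}
  depth 2: {5}
  depth 3: {3}
depth(3)=3, e.g. c·b·a

Answer: 3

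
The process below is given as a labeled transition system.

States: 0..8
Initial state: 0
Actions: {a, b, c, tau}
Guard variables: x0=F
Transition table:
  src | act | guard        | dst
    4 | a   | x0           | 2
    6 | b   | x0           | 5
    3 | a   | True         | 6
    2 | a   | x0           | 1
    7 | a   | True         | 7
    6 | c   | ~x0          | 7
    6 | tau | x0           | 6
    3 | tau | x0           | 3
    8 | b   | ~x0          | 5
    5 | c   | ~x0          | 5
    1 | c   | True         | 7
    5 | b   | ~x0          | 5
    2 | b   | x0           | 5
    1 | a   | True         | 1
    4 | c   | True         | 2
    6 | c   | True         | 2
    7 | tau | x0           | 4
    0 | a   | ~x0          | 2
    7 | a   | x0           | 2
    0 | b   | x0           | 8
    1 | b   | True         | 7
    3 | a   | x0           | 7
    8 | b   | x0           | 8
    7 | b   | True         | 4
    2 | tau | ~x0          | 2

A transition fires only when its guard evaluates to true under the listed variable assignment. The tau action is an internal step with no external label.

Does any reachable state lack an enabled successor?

Answer: DEADLOCK-FREE

Analysis:
Reach set: {0,2}
  0: a→2  [1 exit(s)]
  2: tau→2  [1 exit(s)]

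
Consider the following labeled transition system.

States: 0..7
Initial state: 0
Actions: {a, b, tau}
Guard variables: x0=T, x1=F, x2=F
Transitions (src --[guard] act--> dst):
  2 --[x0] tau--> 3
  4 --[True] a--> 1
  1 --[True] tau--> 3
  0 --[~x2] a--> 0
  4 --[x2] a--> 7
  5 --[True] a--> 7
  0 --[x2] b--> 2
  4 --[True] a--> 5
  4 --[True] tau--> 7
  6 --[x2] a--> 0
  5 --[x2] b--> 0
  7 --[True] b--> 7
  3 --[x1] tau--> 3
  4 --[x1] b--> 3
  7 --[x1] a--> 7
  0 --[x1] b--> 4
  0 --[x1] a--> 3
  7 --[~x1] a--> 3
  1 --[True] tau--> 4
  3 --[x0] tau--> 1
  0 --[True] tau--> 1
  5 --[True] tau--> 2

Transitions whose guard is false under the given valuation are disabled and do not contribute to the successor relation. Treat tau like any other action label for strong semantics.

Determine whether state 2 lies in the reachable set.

Answer: REACHABLE

Analysis:
13 transition(s) survive guard evaluation.
L0 = {0}
L1 = {1}  now seen {0,1}
L2 = {3,4}  now seen {0,1,3,4}
L3 = {5,7}  now seen {0,1,3,4,5,7}
L4 = {2}  now seen {0,1,2,3,4,5,7}
Reachable = {0,1,2,3,4,5,7}
Path to 2: tau·tau·a·tau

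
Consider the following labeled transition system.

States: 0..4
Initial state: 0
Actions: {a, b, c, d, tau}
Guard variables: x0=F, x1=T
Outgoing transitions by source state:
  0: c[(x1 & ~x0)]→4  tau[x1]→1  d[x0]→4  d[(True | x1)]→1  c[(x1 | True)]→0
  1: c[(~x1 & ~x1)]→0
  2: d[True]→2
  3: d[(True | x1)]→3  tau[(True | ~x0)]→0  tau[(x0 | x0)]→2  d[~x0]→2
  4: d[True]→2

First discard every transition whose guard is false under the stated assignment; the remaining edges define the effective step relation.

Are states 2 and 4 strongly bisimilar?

Answer: BISIMILAR

Analysis:
Bisimulation quotient by refinement:
  round 0: {{0,1,2,3,4}}
  round 1: {{0},{1},{2,4},{3}}
stable after 2 split(s): 4 block(s)
2∈{2,4}, 4∈{2,4}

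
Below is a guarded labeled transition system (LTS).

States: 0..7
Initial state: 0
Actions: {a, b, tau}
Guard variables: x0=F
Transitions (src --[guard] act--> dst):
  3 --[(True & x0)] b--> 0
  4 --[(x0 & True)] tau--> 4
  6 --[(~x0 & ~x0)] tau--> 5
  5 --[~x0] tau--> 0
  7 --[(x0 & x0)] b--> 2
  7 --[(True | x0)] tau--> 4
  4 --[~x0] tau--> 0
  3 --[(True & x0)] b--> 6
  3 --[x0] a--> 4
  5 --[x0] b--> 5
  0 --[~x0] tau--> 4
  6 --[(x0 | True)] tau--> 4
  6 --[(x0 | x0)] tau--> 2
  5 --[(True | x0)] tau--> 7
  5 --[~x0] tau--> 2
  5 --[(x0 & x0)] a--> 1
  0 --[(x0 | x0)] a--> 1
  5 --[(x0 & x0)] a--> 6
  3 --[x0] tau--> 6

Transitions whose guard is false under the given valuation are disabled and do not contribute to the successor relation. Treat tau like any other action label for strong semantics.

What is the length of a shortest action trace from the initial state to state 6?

Breadth-first toward 6:
  L0 = {0}
  L1 = {4}
6 never appears.

Answer: UNREACHABLE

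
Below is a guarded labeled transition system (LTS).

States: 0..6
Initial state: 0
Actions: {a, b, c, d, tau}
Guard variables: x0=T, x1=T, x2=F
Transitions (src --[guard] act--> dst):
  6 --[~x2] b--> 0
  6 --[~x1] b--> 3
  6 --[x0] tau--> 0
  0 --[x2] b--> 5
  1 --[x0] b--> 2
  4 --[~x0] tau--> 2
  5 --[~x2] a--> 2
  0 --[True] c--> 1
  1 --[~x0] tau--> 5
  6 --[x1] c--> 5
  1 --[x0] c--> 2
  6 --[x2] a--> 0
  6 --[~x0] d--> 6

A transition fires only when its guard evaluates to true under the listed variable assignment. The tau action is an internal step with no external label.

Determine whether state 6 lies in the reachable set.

Answer: UNREACHABLE

Trace:
7 transition(s) survive guard evaluation.
L0 = {0}
L1 = {1}  cumulative {0,1}
L2 = {2}  cumulative {0,1,2}
Reach set: {0,1,2}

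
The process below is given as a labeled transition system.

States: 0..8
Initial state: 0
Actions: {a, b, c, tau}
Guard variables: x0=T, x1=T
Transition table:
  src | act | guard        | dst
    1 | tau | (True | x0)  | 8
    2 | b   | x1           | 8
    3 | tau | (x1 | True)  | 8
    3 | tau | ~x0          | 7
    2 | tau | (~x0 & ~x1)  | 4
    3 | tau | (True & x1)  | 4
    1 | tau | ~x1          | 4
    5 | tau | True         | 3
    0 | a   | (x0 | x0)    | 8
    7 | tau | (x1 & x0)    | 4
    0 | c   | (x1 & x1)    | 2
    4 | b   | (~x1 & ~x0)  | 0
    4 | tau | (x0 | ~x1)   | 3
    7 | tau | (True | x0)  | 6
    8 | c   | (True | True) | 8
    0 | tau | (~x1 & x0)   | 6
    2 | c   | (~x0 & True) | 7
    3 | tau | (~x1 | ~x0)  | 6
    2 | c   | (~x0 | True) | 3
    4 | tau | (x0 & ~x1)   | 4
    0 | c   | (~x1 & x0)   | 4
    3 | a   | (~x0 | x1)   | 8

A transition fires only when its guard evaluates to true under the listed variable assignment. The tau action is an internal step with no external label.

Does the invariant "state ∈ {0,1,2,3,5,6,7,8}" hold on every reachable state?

Answer: INVARIANT VIOLATED at state 4

Working:
Inv-set: {0,1,2,3,5,6,7,8}
R = {0,2,3,4,8}
  0: ok
  2: ok
  3: ok
  4: ✗ unsafe
  8: ok
counterexample path to 4: c·c·tau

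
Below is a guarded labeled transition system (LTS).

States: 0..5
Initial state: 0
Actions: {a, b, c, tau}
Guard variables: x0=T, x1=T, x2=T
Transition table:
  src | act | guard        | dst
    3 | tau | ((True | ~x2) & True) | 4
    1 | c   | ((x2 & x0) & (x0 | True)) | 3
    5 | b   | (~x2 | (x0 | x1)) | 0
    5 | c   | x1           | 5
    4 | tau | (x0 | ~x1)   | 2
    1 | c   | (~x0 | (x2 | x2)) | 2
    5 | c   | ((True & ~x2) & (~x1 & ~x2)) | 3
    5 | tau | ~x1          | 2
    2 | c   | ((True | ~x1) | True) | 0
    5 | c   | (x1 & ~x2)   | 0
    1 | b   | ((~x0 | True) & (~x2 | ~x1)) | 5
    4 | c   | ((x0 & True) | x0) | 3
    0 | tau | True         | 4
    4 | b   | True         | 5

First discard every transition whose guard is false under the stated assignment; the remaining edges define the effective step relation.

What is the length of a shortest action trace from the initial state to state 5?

Layered search for 5:
  depth 0: {0}
  depth 1: {4}
  depth 2: {2,3,5}
first hit 5 at d=2 via tau·b

Answer: 2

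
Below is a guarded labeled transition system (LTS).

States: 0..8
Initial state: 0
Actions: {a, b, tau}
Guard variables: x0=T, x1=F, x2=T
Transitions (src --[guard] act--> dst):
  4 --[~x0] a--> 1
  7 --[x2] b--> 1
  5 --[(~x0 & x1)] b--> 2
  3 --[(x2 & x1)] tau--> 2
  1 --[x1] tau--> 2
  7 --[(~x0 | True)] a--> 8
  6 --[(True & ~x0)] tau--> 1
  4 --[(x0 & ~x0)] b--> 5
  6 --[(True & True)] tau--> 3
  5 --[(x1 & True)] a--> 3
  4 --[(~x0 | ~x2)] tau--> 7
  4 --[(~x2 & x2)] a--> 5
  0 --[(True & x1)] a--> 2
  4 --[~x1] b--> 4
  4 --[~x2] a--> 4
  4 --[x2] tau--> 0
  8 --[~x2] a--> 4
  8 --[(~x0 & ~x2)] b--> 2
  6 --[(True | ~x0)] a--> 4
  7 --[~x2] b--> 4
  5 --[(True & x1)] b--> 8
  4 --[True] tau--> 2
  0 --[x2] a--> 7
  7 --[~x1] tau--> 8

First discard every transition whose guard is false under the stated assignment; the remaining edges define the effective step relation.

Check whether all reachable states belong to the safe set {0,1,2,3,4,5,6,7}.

Inv-set: {0,1,2,3,4,5,6,7}
Reach set: {0,1,7,8}
  0: ✓
  1: ✓
  7: ✓
  8: ✗ unsafe
witness against invariant: a·a → 8

Answer: INVARIANT VIOLATED at state 8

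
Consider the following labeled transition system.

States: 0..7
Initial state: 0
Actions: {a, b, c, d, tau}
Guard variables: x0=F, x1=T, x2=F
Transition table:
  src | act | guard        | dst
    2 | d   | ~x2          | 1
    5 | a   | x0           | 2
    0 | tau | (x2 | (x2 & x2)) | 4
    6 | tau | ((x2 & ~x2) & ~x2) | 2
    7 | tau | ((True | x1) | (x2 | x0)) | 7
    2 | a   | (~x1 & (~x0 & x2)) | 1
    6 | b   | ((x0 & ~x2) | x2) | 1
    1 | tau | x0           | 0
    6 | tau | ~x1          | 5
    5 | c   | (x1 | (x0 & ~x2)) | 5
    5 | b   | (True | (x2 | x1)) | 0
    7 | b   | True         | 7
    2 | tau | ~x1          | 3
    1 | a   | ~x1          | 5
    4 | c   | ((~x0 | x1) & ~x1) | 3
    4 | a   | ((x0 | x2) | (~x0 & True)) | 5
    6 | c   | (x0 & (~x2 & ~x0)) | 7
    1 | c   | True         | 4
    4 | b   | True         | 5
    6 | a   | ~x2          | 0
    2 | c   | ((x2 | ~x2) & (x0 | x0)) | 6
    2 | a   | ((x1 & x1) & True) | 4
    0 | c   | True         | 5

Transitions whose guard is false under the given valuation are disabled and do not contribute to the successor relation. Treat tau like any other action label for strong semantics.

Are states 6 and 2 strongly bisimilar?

Compute ~ classes (split until stable):
  π0 = {{0,1,2,3,4,5,6,7}}
  π1 = {{0,1},{2},{3},{4},{5},{6},{7}}
  π2 = {{0},{1},{2},{3},{4},{5},{6},{7}}
8 equivalence class(es) (converged in 3)
[6]={6}  [2]={2}

Answer: NOT BISIMILAR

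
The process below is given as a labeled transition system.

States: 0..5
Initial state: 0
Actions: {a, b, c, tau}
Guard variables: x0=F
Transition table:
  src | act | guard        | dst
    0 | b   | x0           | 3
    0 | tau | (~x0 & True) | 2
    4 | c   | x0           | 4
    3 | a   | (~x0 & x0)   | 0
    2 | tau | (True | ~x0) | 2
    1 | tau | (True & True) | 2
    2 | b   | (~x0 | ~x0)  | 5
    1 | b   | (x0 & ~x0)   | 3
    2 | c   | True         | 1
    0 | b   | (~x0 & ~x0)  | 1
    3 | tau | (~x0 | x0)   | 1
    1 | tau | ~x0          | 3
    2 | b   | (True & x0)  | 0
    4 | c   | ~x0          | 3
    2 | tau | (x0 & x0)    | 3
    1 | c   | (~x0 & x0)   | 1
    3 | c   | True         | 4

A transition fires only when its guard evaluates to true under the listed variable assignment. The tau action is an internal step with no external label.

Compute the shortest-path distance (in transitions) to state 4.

Breadth-first toward 4:
  L0 = {0}
  L1 = {1,2}
  L2 = {3,5}
  L3 = {4}
depth(4)=3, e.g. b·tau·c

Answer: 3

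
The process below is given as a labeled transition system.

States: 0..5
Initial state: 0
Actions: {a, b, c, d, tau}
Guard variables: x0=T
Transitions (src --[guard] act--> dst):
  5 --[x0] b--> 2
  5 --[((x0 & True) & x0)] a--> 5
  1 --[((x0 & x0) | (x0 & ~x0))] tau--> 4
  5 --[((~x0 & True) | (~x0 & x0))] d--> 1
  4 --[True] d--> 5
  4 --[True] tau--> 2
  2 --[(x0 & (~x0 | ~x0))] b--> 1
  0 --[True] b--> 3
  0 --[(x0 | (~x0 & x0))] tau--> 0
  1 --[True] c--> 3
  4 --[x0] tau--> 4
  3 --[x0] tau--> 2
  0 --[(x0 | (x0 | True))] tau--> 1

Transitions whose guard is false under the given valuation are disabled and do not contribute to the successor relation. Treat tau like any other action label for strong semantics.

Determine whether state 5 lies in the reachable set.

Answer: REACHABLE

Trace:
After dropping false guards: 11 live edges.
depth 0: {0}
depth 1: {1,3}  total {0,1,3}
depth 2: {2,4}  total {0,1,2,3,4}
depth 3: {5}  total {0,1,2,3,4,5}
Reachable = {0,1,2,3,4,5}
trace reaching 5: tau·tau·d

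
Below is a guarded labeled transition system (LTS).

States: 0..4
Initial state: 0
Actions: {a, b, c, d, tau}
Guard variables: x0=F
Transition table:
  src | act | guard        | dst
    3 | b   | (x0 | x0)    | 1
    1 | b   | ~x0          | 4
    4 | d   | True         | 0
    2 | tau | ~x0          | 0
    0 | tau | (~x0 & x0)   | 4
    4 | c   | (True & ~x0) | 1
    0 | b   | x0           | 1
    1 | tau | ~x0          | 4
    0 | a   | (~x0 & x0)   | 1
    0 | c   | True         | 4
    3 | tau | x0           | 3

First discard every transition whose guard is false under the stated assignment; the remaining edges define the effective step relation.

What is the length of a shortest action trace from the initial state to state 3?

Answer: UNREACHABLE

Analysis:
BFS to 3:
  Layer 0: {0}
  Layer 1: {4}
  Layer 2: {1}
3 never appears.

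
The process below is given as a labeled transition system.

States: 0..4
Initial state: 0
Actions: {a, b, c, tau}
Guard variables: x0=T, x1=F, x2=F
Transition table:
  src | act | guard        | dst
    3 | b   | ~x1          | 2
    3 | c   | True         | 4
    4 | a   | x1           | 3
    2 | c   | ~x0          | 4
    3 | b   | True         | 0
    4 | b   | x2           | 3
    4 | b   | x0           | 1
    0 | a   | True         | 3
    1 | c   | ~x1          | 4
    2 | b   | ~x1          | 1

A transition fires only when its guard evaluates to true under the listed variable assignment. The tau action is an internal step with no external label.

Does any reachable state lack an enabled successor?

R = {0,1,2,3,4}
  0: a→3  [deg 1]
  1: c→4  [deg 1]
  2: b→1  [deg 1]
  3: b→0  b→2  c→4  [deg 3]
  4: b→1  [deg 1]

Answer: DEADLOCK-FREE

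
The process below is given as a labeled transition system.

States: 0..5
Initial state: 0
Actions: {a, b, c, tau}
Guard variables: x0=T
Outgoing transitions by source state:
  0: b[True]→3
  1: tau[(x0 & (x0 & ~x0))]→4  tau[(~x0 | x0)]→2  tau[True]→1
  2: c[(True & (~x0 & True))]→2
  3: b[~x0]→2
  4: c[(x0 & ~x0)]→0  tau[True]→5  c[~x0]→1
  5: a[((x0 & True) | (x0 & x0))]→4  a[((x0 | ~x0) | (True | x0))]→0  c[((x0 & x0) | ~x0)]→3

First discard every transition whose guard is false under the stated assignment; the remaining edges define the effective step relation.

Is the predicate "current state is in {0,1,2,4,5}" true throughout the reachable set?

Answer: INVARIANT VIOLATED at state 3

Analysis:
Safe = {0,1,2,4,5}
Reachable = {0,3}
  0: safe
  3: ✗ unsafe
reach 3 via b — violates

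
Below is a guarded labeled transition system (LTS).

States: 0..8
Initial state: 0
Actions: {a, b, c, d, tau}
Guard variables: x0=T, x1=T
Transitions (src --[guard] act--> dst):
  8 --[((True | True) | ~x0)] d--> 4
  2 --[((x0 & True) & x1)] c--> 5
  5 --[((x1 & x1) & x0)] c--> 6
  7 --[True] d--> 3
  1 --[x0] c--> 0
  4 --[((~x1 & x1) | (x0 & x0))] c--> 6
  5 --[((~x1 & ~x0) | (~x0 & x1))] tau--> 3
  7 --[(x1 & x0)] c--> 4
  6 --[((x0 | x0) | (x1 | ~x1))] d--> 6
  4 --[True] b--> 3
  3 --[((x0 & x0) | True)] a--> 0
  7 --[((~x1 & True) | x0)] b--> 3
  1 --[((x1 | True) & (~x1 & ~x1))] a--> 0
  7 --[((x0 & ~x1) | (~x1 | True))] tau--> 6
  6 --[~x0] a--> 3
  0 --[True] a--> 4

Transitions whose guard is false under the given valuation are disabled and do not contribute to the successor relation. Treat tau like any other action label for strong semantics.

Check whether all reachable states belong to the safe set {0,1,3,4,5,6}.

Answer: INVARIANT HOLDS

Working:
Safe = {0,1,3,4,5,6}
R = {0,3,4,6}
  0: ✓
  3: ✓
  4: ✓
  6: ✓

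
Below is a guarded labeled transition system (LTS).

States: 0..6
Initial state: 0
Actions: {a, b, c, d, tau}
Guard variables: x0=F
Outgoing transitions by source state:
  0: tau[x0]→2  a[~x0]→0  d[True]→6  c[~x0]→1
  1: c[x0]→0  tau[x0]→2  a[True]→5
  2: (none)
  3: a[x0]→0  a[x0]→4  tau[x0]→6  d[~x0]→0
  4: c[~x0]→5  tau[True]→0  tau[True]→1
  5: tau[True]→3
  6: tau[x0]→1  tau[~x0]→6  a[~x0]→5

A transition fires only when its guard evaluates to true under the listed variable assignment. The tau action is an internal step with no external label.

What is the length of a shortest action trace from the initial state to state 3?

Answer: 3

Working:
Breadth-first toward 3:
  L0 = {0}
  L1 = {1,6}
  L2 = {5}
  L3 = {3}
3 enters at depth 3; path c·a·tau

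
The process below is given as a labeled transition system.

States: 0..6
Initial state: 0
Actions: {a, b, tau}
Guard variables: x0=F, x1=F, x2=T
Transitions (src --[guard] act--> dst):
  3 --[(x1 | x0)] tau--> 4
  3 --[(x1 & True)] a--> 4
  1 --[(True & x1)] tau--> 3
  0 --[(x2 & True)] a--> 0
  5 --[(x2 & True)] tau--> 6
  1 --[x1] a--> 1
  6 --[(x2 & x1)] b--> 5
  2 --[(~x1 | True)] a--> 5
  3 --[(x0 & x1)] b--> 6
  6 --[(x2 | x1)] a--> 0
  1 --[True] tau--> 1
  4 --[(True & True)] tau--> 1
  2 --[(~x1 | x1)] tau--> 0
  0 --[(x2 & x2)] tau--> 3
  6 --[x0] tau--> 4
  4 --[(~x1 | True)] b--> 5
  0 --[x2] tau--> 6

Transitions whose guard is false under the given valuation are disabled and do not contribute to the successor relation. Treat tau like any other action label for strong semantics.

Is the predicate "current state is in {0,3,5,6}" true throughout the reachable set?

Answer: INVARIANT HOLDS

Trace:
Allowed set {0,3,5,6}
R = {0,3,6}
  0: ✓
  3: ✓
  6: ✓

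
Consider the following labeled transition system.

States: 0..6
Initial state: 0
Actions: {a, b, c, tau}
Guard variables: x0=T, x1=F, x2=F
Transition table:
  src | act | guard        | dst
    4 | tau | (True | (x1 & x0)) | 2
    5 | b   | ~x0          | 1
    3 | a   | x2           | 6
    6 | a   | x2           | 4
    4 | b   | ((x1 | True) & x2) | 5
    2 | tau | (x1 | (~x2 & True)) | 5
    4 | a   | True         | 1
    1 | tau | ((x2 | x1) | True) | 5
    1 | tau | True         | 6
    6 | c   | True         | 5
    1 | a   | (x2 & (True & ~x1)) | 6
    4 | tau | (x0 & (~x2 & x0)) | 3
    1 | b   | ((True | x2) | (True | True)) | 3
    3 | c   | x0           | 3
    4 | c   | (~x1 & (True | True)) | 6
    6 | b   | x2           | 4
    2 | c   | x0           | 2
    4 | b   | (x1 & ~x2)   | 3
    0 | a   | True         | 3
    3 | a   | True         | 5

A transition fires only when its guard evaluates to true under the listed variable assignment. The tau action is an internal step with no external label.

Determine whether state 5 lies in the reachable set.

After dropping false guards: 13 live edges.
L0 = {0}
L1 = {3}  total {0,3}
L2 = {5}  total {0,3,5}
Reachable = {0,3,5}
trace reaching 5: a·a

Answer: REACHABLE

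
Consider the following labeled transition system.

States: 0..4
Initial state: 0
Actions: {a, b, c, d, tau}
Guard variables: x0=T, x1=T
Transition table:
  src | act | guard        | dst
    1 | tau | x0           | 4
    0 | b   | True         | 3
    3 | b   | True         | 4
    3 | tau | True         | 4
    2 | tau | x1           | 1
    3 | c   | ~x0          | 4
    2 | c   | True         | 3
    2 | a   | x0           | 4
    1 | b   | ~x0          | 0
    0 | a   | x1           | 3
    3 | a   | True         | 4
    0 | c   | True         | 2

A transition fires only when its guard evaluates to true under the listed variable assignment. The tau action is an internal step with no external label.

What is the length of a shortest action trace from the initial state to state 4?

Answer: 2

Trace:
BFS to 4:
  Layer 0: {0}
  Layer 1: {2,3}
  Layer 2: {1,4}
depth(4)=2, e.g. a·a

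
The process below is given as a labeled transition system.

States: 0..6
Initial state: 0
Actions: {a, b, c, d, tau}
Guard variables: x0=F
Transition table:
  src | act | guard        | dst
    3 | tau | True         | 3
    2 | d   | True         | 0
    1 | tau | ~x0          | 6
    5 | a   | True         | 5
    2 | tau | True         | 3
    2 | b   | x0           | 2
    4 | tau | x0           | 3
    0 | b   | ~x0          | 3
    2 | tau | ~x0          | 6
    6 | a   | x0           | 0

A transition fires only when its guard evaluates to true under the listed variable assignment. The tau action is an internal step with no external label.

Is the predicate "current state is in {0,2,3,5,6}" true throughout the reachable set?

Answer: INVARIANT HOLDS

Analysis:
Allowed set {0,2,3,5,6}
Reach set: {0,3}
  0: safe
  3: safe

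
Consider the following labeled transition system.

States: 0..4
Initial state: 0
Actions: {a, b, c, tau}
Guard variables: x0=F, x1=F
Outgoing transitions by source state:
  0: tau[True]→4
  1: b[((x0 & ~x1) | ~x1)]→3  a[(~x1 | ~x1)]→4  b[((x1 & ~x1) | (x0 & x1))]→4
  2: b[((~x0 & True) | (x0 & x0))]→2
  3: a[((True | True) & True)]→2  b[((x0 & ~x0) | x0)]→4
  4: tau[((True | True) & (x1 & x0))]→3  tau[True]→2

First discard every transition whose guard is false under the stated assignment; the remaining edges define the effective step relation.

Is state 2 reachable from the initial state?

After dropping false guards: 6 live edges.
Layer 0: {0}
Layer 1: {4}  total {0,4}
Layer 2: {2}  total {0,2,4}
R = {0,2,4}
Path to 2: tau·tau

Answer: REACHABLE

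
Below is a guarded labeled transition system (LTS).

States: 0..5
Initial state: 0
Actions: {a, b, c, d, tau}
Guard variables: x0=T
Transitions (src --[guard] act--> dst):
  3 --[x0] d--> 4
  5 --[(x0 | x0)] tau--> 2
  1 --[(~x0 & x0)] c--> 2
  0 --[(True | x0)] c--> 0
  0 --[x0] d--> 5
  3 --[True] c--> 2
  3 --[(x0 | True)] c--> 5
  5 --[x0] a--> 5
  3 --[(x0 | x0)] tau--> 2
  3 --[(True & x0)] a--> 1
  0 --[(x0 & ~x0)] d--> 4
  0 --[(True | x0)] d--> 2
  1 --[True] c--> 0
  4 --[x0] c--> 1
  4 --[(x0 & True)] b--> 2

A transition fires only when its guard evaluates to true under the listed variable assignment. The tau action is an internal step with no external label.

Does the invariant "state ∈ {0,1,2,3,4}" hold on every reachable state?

Answer: INVARIANT VIOLATED at state 5

Analysis:
Safe = {0,1,2,3,4}
Reachable = {0,2,5}
  0: safe
  2: safe
  5: outside
witness against invariant: d → 5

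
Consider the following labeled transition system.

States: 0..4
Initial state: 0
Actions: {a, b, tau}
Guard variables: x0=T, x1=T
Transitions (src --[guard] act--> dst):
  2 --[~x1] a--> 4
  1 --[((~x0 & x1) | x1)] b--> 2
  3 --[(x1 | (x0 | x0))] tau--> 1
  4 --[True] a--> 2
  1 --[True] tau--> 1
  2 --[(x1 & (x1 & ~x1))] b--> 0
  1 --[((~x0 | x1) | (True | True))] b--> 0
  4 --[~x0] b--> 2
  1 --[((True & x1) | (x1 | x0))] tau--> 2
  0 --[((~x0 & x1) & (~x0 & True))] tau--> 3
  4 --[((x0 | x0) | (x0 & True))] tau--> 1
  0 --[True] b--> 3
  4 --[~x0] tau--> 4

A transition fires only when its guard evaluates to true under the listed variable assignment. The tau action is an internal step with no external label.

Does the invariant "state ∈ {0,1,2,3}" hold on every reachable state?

Inv-set: {0,1,2,3}
Reach set: {0,1,2,3}
  0: safe
  1: safe
  2: safe
  3: safe

Answer: INVARIANT HOLDS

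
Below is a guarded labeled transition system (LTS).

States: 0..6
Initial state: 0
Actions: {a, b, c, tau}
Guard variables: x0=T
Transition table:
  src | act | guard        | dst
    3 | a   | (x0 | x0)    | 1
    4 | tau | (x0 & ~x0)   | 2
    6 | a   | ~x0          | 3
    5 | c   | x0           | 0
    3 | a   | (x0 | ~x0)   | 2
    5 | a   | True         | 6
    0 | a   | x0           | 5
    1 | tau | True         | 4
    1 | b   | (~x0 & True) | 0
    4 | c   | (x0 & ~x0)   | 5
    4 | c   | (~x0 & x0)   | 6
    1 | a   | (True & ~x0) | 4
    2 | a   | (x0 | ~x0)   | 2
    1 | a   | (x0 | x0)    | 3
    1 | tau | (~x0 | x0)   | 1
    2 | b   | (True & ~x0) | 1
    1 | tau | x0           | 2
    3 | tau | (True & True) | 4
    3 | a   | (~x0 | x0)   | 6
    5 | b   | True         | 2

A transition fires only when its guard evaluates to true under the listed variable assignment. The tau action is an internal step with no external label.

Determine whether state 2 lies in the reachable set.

Answer: REACHABLE

Analysis:
13 transition(s) survive guard evaluation.
Layer 0: {0}
Layer 1: {5}  total {0,5}
Layer 2: {2,6}  total {0,2,5,6}
Reach set: {0,2,5,6}
witness 2: a·b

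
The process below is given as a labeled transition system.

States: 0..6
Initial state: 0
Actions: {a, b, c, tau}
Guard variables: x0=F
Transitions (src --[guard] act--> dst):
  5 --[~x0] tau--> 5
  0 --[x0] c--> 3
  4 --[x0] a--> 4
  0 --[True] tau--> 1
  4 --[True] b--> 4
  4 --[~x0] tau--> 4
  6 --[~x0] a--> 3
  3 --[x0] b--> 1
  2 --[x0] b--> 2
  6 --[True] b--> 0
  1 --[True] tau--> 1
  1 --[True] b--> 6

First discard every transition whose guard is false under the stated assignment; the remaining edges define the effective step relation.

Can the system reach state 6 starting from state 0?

Answer: REACHABLE

Analysis:
After dropping false guards: 8 live edges.
Layer 0: {0}
Layer 1: {1}  cumulative {0,1}
Layer 2: {6}  cumulative {0,1,6}
Layer 3: {3}  cumulative {0,1,3,6}
Reachable = {0,1,3,6}
trace reaching 6: tau·b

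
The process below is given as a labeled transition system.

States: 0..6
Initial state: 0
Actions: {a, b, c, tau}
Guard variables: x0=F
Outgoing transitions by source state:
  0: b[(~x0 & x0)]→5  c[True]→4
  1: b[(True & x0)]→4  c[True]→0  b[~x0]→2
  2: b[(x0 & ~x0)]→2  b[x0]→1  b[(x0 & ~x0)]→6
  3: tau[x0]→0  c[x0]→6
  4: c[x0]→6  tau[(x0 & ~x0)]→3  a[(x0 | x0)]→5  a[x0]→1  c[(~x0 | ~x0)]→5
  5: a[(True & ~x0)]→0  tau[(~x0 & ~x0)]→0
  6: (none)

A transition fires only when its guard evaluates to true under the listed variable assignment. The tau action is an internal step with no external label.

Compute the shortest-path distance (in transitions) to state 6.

BFS to 6:
  L0 = {0}
  L1 = {4}
  L2 = {5}
6 never appears.

Answer: UNREACHABLE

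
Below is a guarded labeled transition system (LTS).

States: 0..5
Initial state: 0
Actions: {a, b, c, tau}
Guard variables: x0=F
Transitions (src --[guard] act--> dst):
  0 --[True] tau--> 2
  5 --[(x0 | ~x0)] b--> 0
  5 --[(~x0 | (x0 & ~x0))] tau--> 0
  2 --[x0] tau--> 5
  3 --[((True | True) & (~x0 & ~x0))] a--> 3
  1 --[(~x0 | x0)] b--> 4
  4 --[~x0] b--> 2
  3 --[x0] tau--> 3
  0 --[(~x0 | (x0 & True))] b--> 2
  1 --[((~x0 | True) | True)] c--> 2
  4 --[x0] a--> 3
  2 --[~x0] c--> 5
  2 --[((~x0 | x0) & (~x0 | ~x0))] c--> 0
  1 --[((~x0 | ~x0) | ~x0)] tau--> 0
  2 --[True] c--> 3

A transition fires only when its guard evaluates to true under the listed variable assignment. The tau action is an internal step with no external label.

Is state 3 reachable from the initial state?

Answer: REACHABLE

Analysis:
After dropping false guards: 12 live edges.
Layer 0: {0}
Layer 1: {2}  total {0,2}
Layer 2: {3,5}  total {0,2,3,5}
Reachable = {0,2,3,5}
Path to 3: tau·c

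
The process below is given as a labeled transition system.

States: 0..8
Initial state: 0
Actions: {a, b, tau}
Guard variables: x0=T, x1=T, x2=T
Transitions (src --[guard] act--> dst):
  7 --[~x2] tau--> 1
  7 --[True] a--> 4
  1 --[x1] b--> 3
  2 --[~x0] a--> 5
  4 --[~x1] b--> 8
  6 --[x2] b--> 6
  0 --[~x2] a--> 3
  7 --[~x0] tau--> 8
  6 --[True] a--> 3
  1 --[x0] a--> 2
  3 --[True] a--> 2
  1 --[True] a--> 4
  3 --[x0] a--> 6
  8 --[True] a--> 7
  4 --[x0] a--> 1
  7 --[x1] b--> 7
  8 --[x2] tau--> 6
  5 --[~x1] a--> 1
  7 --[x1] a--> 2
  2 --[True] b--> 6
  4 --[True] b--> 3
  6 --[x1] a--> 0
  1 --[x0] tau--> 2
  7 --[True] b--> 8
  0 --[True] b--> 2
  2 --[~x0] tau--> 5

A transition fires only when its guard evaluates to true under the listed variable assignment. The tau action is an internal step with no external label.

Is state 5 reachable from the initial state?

19 transition(s) survive guard evaluation.
L0 = {0}
L1 = {2}  total {0,2}
L2 = {6}  total {0,2,6}
L3 = {3}  total {0,2,3,6}
R = {0,2,3,6}

Answer: UNREACHABLE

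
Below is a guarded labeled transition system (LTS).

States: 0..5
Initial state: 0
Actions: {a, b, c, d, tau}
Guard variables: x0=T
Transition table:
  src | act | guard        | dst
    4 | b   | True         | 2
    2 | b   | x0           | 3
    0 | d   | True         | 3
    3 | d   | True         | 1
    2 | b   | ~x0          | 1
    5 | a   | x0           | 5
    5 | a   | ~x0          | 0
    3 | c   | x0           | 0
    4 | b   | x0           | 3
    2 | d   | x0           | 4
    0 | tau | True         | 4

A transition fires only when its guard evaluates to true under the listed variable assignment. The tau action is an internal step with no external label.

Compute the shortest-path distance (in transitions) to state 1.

Answer: 2

Working:
BFS to 1:
  L0 = {0}
  L1 = {3,4}
  L2 = {1,2}
first hit 1 at d=2 via d·d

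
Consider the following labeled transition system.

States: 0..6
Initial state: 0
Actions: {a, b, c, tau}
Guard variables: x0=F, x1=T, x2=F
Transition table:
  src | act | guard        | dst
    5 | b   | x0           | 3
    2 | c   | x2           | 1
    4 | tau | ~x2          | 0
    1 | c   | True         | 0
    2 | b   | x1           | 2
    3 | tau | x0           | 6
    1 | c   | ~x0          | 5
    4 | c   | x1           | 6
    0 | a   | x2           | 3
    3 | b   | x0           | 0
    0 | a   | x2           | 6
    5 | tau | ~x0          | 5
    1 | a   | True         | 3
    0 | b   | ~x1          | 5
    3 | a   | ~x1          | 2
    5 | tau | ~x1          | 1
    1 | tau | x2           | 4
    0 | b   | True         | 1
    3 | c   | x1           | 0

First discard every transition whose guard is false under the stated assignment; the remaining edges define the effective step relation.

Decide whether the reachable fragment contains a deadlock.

R = {0,1,3,5}
  0: b→1  [1 out]
  1: a→3  c→0  c→5  [3 out]
  3: c→0  [1 out]
  5: tau→5  [1 out]

Answer: DEADLOCK-FREE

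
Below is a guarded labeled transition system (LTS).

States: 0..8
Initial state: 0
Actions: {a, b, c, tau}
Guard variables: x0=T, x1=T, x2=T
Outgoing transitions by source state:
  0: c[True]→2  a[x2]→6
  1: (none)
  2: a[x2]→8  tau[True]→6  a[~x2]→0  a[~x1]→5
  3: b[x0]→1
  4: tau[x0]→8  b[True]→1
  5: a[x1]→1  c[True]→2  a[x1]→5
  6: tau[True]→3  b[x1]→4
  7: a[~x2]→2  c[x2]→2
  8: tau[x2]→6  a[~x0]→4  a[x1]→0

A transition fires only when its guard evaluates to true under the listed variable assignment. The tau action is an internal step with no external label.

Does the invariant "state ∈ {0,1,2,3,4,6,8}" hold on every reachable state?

Answer: INVARIANT HOLDS

Analysis:
Safe = {0,1,2,3,4,6,8}
R = {0,1,2,3,4,6,8}
  0: ✓
  1: ✓
  2: ✓
  3: ✓
  4: ✓
  6: ✓
  8: ✓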